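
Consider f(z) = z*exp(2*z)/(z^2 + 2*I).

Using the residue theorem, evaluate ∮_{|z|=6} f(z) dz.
By the residue theorem, ∮_C f(z) dz = 2πi · (sum of the residues of f at the poles inside |z| = 6).

The denominator factors as (z + 1 - I)*(z - 1 + I), so the singularities of f are simple poles at z = -1 + I, z = 1 - I.
  |-1 + I|² = 2 < 36 = 6², so this pole is inside the contour.
  |1 - I|² = 2 < 36 = 6², so this pole is inside the contour.

With P(z) = z*exp(2*z) and Q(z) = z^2 + 2*I, each pole is simple, so Res(f, z₀) = P(z₀)/Q'(z₀) with Q'(z) = 2*z.
  Res(f, -1 + I) = P(-1 + I)/Q'(-1 + I) = ((-1 + I)*exp(-2 + 2*I))/(-2 + 2*I) = exp(-2 + 2*I)/2
  Res(f, 1 - I) = P(1 - I)/Q'(1 - I) = ((1 - I)*exp(2 - 2*I))/(2 - 2*I) = exp(2 - 2*I)/2

Sum of residues inside C: exp(2 - 2*I)/2 + exp(-2 + 2*I)/2
∮_C f(z) dz = 2πi · (exp(2 - 2*I)/2 + exp(-2 + 2*I)/2) = I*pi*exp(2 - 2*I) + I*pi*exp(-2 + 2*I)

Final answer: I*pi*exp(2 - 2*I) + I*pi*exp(-2 + 2*I)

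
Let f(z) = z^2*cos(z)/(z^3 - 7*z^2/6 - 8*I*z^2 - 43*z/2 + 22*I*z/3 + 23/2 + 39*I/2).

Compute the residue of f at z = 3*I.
Write f(z) = P(z)/Q(z) with P(z) = z^2*cos(z) and Q(z) = z^3 - 7*z^2/6 - 8*I*z^2 - 43*z/2 + 22*I*z/3 + 23/2 + 39*I/2.
The denominator factors as Q(z) = (z - 3*I)*(z - 3/2 - 2*I)*(z + 1/3 - 3*I), so z = 3*I is a simple zero of Q and P is analytic there; z = 3*I is therefore a simple pole and
  Res(f, z₀) = P(z₀)/Q'(z₀).

Q'(z) = 3*z^2 - 7*z/3 - 16*I*z - 43/2 + 22*I/3, so Q'(3*I) = -1/2 + I/3.
P(3*I) = -9*cosh(3).

Res(f, 3*I) = (-9*cosh(3))/(-1/2 + I/3) = (162/13 + 108*I/13)*cosh(3)

Final answer: (162/13 + 108*I/13)*cosh(3)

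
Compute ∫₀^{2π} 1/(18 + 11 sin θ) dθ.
2*sqrt(203)*pi/203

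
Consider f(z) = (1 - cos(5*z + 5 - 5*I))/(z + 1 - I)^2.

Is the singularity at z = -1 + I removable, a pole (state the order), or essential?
removable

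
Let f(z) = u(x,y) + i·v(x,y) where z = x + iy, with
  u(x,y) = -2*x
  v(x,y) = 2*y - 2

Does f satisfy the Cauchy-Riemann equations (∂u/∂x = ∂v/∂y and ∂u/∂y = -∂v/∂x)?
∂u/∂x = -2
∂v/∂y = 2
∂u/∂y = 0
∂v/∂x = 0
∂u/∂x ≠ ∂v/∂y; the Cauchy-Riemann equations are not satisfied, so f is not analytic.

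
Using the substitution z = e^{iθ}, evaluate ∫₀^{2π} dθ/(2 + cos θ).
Let J = ∫₀^{2π} dθ/(2 + cos θ).
Put z = e^{iθ}: then cos θ = (z + 1/z)/2, dθ = dz/(iz), and z runs once counterclockwise around |z| = 1:
  J = ∮_{|z|=1} 1/(2 + (z + 1/z)/2) · dz/(iz) = (2/i) ∮_{|z|=1} dz/(z^2 + 4*z + 1).
The roots of z^2 + 4*z + 1 are z = (-2 ± sqrt(2^2 - 1^2)), with sqrt(3) = sqrt(3); their product is 1, so only z₊ = -2 + sqrt(3) lies inside the unit circle (z₋ = -2 - sqrt(3) lies outside).
z₊ is a simple zero of q(z) = z^2 + 4*z + 1, so Res(1/q, z₊) = 1/q'(z₊) with q'(z) = 2*z + 4; and q'(z₊) = (z₊ - z₋) = 2*sqrt(3).
Therefore J = (2/i) · 2πi · 1/(2*sqrt(3)) = 2*pi/(sqrt(3)) = 2*sqrt(3)*pi/3

Final answer: 2*sqrt(3)*pi/3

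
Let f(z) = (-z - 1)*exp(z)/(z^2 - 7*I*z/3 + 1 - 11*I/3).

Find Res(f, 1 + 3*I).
(-135/157 + 12*I/157)*exp(1 + 3*I)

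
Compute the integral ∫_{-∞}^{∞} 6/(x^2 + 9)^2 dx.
Let f(z) = 6/(z^2 + 9)^2. The denominator has no real zeros and deg Q - deg P = 4 ≥ 2, so the integral of f over the upper semicircle |z| = R tends to 0 as R → ∞. Closing the contour in the upper half-plane,
  ∫_{-∞}^{∞} f(x) dx = 2πi · Σ Res(f, z_k)  over the poles with Im z_k > 0.

Zeros of the denominator: z^2 + 9 = 0 gives z = ±3*I.
Upper half-plane: z = 3*I (a pole of order 2).

Write f(z) = g(z)/(z - 3*I)^2 with g(z) = 6/(z + 3*I)^2. For a double pole, Res(f, z₀) = g'(z₀):
  g'(z) = -12/(z + 3*I)^3
  Res(f, 3*I) = g'(3*I) = -I/18

∫_{-∞}^{∞} f(x) dx = 2πi · (-I/18) = pi/9

Final answer: pi/9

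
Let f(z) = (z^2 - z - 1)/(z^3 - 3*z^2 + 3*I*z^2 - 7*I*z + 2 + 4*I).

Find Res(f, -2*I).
Write f(z) = P(z)/Q(z) with P(z) = z^2 - z - 1 and Q(z) = z^3 - 3*z^2 + 3*I*z^2 - 7*I*z + 2 + 4*I.
The denominator factors as Q(z) = (z - 1)*(z + 2*I)*(z - 2 + I), so z = -2*I is a simple zero of Q and P is analytic there; z = -2*I is therefore a simple pole and
  Res(f, z₀) = P(z₀)/Q'(z₀).

Q'(z) = 3*z^2 - 6*z + 6*I*z - 7*I, so Q'(-2*I) = 5*I.
P(-2*I) = -5 + 2*I.

Res(f, -2*I) = (-5 + 2*I)/(5*I) = 2/5 + I

Final answer: 2/5 + I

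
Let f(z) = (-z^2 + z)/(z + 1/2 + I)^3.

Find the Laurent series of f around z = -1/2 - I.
(1/4 - 2*I)/(z + 1/2 + I)^3 + (2 + 2*I)/(z + 1/2 + I)^2 - 1/(z + 1/2 + I)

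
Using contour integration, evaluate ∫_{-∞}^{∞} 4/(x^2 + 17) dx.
Let f(z) = 4/(z^2 + 17). The denominator has no real zeros and deg Q - deg P = 2 ≥ 2, so the integral of f over the upper semicircle |z| = R tends to 0 as R → ∞. Closing the contour in the upper half-plane,
  ∫_{-∞}^{∞} f(x) dx = 2πi · Σ Res(f, z_k)  over the poles with Im z_k > 0.

Zeros of the denominator: z^2 + 17 = 0 gives z = ±sqrt(17)*I.
Upper half-plane: z = sqrt(17)*I (simple).

Each pole is a simple zero of Q(z) = z^2 + 17, so Res(f, z₀) = P(z₀)/Q'(z₀) with P(z) = 4, Q'(z) = 2*z:
  Res(f, sqrt(17)*I) = (4)/(2*sqrt(17)*I) = -2*sqrt(17)*I/17

∫_{-∞}^{∞} f(x) dx = 2πi · (-2*sqrt(17)*I/17) = 4*sqrt(17)*pi/17

Final answer: 4*sqrt(17)*pi/17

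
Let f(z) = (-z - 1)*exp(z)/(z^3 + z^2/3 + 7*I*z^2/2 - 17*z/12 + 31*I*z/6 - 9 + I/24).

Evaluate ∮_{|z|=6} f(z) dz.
pi*(81/82 + 9*I/82)*exp(1/2 - 3*I) + pi*(-45/394 + 39*I/394)*exp(-3/2 + I) + pi*(-7056/8077 - 1686*I/8077)*exp(2/3 - 3*I/2)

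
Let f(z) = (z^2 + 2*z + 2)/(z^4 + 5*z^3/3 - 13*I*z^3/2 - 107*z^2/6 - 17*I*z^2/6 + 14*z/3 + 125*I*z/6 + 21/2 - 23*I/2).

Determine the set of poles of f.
{-3 + 3*I, -2/3 + 3*I/2, 1, 1 + 2*I}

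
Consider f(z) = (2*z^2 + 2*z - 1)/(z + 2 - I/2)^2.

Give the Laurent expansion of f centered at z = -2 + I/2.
(5/2 - 3*I)/(z + 2 - I/2)^2 + (-6 + 2*I)/(z + 2 - I/2) + 2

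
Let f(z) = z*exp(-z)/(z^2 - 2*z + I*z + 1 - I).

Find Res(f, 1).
Write f(z) = P(z)/Q(z) with P(z) = z*exp(-z) and Q(z) = z^2 - 2*z + I*z + 1 - I.
The denominator factors as Q(z) = (z - 1)*(z - 1 + I), so z = 1 is a simple zero of Q and P is analytic there; z = 1 is therefore a simple pole and
  Res(f, z₀) = P(z₀)/Q'(z₀).

Q'(z) = 2*z - 2 + I, so Q'(1) = I.
P(1) = exp(-1).

Res(f, 1) = (exp(-1))/(I) = -I*exp(-1)

Final answer: -I*exp(-1)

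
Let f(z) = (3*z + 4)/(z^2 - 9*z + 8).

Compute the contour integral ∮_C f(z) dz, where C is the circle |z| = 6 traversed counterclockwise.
By the residue theorem, ∮_C f(z) dz = 2πi · (sum of the residues of f at the poles inside |z| = 6).

The denominator factors as (z - 8)*(z - 1), so the singularities of f are simple poles at z = 8, z = 1.
  |8|² = 64 > 36 = 6², so this pole is outside the contour.
  |1|² = 1 < 36 = 6², so this pole is inside the contour.

With P(z) = 3*z + 4 and Q(z) = z^2 - 9*z + 8, each pole is simple, so Res(f, z₀) = P(z₀)/Q'(z₀) with Q'(z) = 2*z - 9.
  Res(f, 1) = P(1)/Q'(1) = (7)/(-7) = -1

∮_C f(z) dz = 2πi · (-1) = -2*I*pi

Final answer: -2*I*pi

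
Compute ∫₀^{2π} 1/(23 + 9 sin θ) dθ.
sqrt(7)*pi/28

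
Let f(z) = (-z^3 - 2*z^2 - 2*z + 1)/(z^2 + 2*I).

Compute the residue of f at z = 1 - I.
Write f(z) = P(z)/Q(z) with P(z) = -z^3 - 2*z^2 - 2*z + 1 and Q(z) = z^2 + 2*I.
The denominator factors as Q(z) = (z + 1 - I)*(z - 1 + I), so z = 1 - I is a simple zero of Q and P is analytic there; z = 1 - I is therefore a simple pole and
  Res(f, z₀) = P(z₀)/Q'(z₀).

Q'(z) = 2*z, so Q'(1 - I) = 2 - 2*I.
P(1 - I) = 1 + 8*I.

Res(f, 1 - I) = (1 + 8*I)/(2 - 2*I) = -7/4 + 9*I/4

Final answer: -7/4 + 9*I/4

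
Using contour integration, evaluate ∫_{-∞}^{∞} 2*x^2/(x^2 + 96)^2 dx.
Let f(z) = 2*z^2/(z^2 + 96)^2. The denominator has no real zeros and deg Q - deg P = 2 ≥ 2, so the integral of f over the upper semicircle |z| = R tends to 0 as R → ∞. Closing the contour in the upper half-plane,
  ∫_{-∞}^{∞} f(x) dx = 2πi · Σ Res(f, z_k)  over the poles with Im z_k > 0.

Zeros of the denominator: z^2 + 96 = 0 gives z = ±4*sqrt(6)*I.
Upper half-plane: z = 4*sqrt(6)*I (a pole of order 2).

Write f(z) = g(z)/(z - 4*sqrt(6)*I)^2 with g(z) = 2*z^2/(z + 4*sqrt(6)*I)^2. For a double pole, Res(f, z₀) = g'(z₀):
  g'(z) = 16*sqrt(6)*I*z/(z + 4*sqrt(6)*I)^3
  Res(f, 4*sqrt(6)*I) = g'(4*sqrt(6)*I) = -sqrt(6)*I/48

∫_{-∞}^{∞} f(x) dx = 2πi · (-sqrt(6)*I/48) = sqrt(6)*pi/24

Final answer: sqrt(6)*pi/24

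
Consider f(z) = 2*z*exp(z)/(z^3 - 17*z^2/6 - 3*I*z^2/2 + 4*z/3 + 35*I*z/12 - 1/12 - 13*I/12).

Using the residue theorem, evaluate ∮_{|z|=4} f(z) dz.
By the residue theorem, ∮_C f(z) dz = 2πi · (sum of the residues of f at the poles inside |z| = 4).

The denominator factors as (z - 2 - I/2)*(z - 1/2)*(z - 1/3 - I), so the singularities of f are simple poles at z = 2 + I/2, z = 1/2, z = 1/3 + I.
  |2 + I/2|² = 17/4 < 16 = 4², so this pole is inside the contour.
  |1/2|² = 1/4 < 16 = 4², so this pole is inside the contour.
  |1/3 + I|² = 10/9 < 16 = 4², so this pole is inside the contour.

With P(z) = 2*z*exp(z) and Q(z) = z^3 - 17*z^2/6 - 3*I*z^2/2 + 4*z/3 + 35*I*z/12 - 1/12 - 13*I/12, each pole is simple, so Res(f, z₀) = P(z₀)/Q'(z₀) with Q'(z) = 3*z^2 - 17*z/3 - 3*I*z + 4/3 + 35*I/12.
  Res(f, 2 + I/2) = P(2 + I/2)/Q'(2 + I/2) = ((4 + I)*exp(2 + I/2))/(11/4 + I/12) = (798/545 + 174*I/545)*exp(2 + I/2)
  Res(f, 1/2) = P(1/2)/Q'(1/2) = (exp(1/2))/(-3/4 + 17*I/12) = (-54/185 - 102*I/185)*exp(1/2)
  Res(f, 1/3 + I) = P(1/3 + I)/Q'(1/3 + I) = ((2/3 + 2*I)*exp(1/3 + I))/(-2/9 - 7*I/4) = (-4728/4033 + 936*I/4033)*exp(1/3 + I)

Sum of residues inside C: (-4728/4033 + 936*I/4033)*exp(1/3 + I) + (-54/185 - 102*I/185)*exp(1/2) + (798/545 + 174*I/545)*exp(2 + I/2)
∮_C f(z) dz = 2πi · ((-4728/4033 + 936*I/4033)*exp(1/3 + I) + (-54/185 - 102*I/185)*exp(1/2) + (798/545 + 174*I/545)*exp(2 + I/2)) = pi*(-1872/4033 - 9456*I/4033)*exp(1/3 + I) + pi*(204/185 - 108*I/185)*exp(1/2) + pi*(-348/545 + 1596*I/545)*exp(2 + I/2)

Final answer: pi*(-1872/4033 - 9456*I/4033)*exp(1/3 + I) + pi*(204/185 - 108*I/185)*exp(1/2) + pi*(-348/545 + 1596*I/545)*exp(2 + I/2)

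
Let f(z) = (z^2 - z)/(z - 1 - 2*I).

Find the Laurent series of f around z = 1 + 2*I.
(-4 + 2*I)/(z - 1 - 2*I) + 1 + 4*I + (z - 1 - 2*I)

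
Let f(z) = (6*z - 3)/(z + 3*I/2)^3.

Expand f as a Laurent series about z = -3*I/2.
Put w = z - (-3*I/2), i.e. z = w - 3*I/2. The denominator is w^3, so it suffices to rewrite the numerator in powers of w.

P(z) = 6*z - 3
P(w - 3*I/2) = -3 - 9*I + 6*w

Dividing each term by w^3:
  f = (-3 - 9*I)/w^3 + 6/w^2

Substituting back w = z + 3*I/2:
  f(z) = (-3 - 9*I)/(z + 3*I/2)^3 + 6/(z + 3*I/2)^2

The series is finite because the numerator is a polynomial; the negative powers form the principal part.

Final answer: (-3 - 9*I)/(z + 3*I/2)^3 + 6/(z + 3*I/2)^2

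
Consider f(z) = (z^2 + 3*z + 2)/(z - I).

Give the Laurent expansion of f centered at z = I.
Put w = z - (I), i.e. z = w + I. The denominator is w, so it suffices to rewrite the numerator in powers of w.

P(z) = z^2 + 3*z + 2
P(w + I) = 1 + 3*I + (3 + 2*I)*w + w^2

Dividing each term by w:
  f = (1 + 3*I)/w + 3 + 2*I + w

Substituting back w = z - I:
  f(z) = (1 + 3*I)/(z - I) + 3 + 2*I + (z - I)

The series is finite because the numerator is a polynomial; the negative powers form the principal part, and the coefficient of 1/(z - I) gives Res(f, I) = 1 + 3*I.

Final answer: (1 + 3*I)/(z - I) + 3 + 2*I + (z - I)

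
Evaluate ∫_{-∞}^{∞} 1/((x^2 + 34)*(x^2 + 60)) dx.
Let f(z) = 1/((z^2 + 34)*(z^2 + 60)). The denominator has no real zeros and deg Q - deg P = 4 ≥ 2, so the integral of f over the upper semicircle |z| = R tends to 0 as R → ∞. Closing the contour in the upper half-plane,
  ∫_{-∞}^{∞} f(x) dx = 2πi · Σ Res(f, z_k)  over the poles with Im z_k > 0.

Zeros of the denominator: z^2 + 60 = 0 gives z = ±2*sqrt(15)*I; z^2 + 34 = 0 gives z = ±sqrt(34)*I.
Upper half-plane: z = 2*sqrt(15)*I, z = sqrt(34)*I (simple).

Each pole is a simple zero of Q(z) = z^4 + 94*z^2 + 2040, so Res(f, z₀) = P(z₀)/Q'(z₀) with P(z) = 1, Q'(z) = 4*z^3 + 188*z:
  Res(f, 2*sqrt(15)*I) = (1)/(-104*sqrt(15)*I) = sqrt(15)*I/1560
  Res(f, sqrt(34)*I) = (1)/(52*sqrt(34)*I) = -sqrt(34)*I/1768

Sum of residues: I*(-sqrt(34)/1768 + sqrt(15)/1560)
∫_{-∞}^{∞} f(x) dx = 2πi · (I*(-sqrt(34)/1768 + sqrt(15)/1560)) = pi*(-17*sqrt(15) + 15*sqrt(34))/13260

Final answer: pi*(-17*sqrt(15) + 15*sqrt(34))/13260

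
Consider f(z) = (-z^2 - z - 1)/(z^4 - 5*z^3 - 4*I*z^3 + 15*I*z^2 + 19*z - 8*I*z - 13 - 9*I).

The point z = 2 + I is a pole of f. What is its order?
Factor the denominator:
  z^4 - 5*z^3 - 4*I*z^3 + 15*I*z^2 + 19*z - 8*I*z - 13 - 9*I = (z - 2 - I)^3*(z + 1 - I)

The numerator P(z) = -z^2 - z - 1 has P(2 + I) = -6 - 5*I ≠ 0, so no factor of (z - 2 - I) cancels.
Near z = 2 + I we can therefore write f(z) = g(z)/(z - 2 - I)^3 with g analytic at 2 + I and g(2 + I) ≠ 0 (g is the numerator divided by the remaining denominator factors).

Hence z = 2 + I is a pole of order 3.

Final answer: 3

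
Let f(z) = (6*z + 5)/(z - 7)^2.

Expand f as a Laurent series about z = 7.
Put w = z - (7), i.e. z = w + 7. The denominator is w^2, so it suffices to rewrite the numerator in powers of w.

P(z) = 6*z + 5
P(w + 7) = 47 + 6*w

Dividing each term by w^2:
  f = 47/w^2 + 6/w

Substituting back w = z - 7:
  f(z) = 47/(z - 7)^2 + 6/(z - 7)

The series is finite because the numerator is a polynomial; the negative powers form the principal part, and the coefficient of 1/(z - 7) gives Res(f, 7) = 6.

Final answer: 47/(z - 7)^2 + 6/(z - 7)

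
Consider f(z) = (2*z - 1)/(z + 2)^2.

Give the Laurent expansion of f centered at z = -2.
Put w = z - (-2), i.e. z = w - 2. The denominator is w^2, so it suffices to rewrite the numerator in powers of w.

P(z) = 2*z - 1
P(w - 2) = -5 + 2*w

Dividing each term by w^2:
  f = -5/w^2 + 2/w

Substituting back w = z + 2:
  f(z) = -5/(z + 2)^2 + 2/(z + 2)

The series is finite because the numerator is a polynomial; the negative powers form the principal part, and the coefficient of 1/(z + 2) gives Res(f, -2) = 2.

Final answer: -5/(z + 2)^2 + 2/(z + 2)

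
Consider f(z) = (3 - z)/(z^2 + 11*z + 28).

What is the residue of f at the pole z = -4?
Write f(z) = P(z)/Q(z) with P(z) = 3 - z and Q(z) = z^2 + 11*z + 28.
The denominator factors as Q(z) = (z + 7)*(z + 4), so z = -4 is a simple zero of Q and P is analytic there; z = -4 is therefore a simple pole and
  Res(f, z₀) = P(z₀)/Q'(z₀).

Q'(z) = 2*z + 11, so Q'(-4) = 3.
P(-4) = 7.

Res(f, -4) = (7)/(3) = 7/3

Final answer: 7/3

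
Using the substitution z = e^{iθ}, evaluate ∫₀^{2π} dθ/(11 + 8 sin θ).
Call the integral J. The integrand is 2π-periodic and we integrate over a full period, so shifting θ does not change the value (θ → θ + π/2 turns sin θ into cos θ). Hence
  J = ∫₀^{2π} dθ/(11 + 8 cos θ).
Put z = e^{iθ}: then cos θ = (z + 1/z)/2, dθ = dz/(iz), and z runs once counterclockwise around |z| = 1:
  J = ∮_{|z|=1} 1/(11 + 8*(z + 1/z)/2) · dz/(iz) = (2/i) ∮_{|z|=1} dz/(8*z^2 + 22*z + 8).
The roots of 8*z^2 + 22*z + 8 are z = (-11 ± sqrt(11^2 - 8^2))/8, with sqrt(57) = sqrt(57); their product is 1, so only z₊ = -11/8 + sqrt(57)/8 lies inside the unit circle (z₋ = -11/8 - sqrt(57)/8 lies outside).
z₊ is a simple zero of q(z) = 8*z^2 + 22*z + 8, so Res(1/q, z₊) = 1/q'(z₊) with q'(z) = 16*z + 22; and q'(z₊) = 8*(z₊ - z₋) = 2*sqrt(57).
Therefore J = (2/i) · 2πi · 1/(2*sqrt(57)) = 2*pi/(sqrt(57)) = 2*sqrt(57)*pi/57

Final answer: 2*sqrt(57)*pi/57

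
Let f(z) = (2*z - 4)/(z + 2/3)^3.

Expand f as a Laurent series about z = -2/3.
Put w = z - (-2/3), i.e. z = w - 2/3. The denominator is w^3, so it suffices to rewrite the numerator in powers of w.

P(z) = 2*z - 4
P(w - 2/3) = -16/3 + 2*w

Dividing each term by w^3:
  f = -16/(3*w^3) + 2/w^2

Substituting back w = z + 2/3:
  f(z) = -16/(3*(z + 2/3)^3) + 2/(z + 2/3)^2

The series is finite because the numerator is a polynomial; the negative powers form the principal part.

Final answer: -16/(3*(z + 2/3)^3) + 2/(z + 2/3)^2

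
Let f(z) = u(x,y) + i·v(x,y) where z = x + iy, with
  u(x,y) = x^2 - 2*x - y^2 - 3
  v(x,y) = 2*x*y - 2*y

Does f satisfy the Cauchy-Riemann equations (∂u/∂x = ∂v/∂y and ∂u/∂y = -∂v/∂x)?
∂u/∂x = 2*x - 2
∂v/∂y = 2*x - 2
∂u/∂y = -2*y
∂v/∂x = 2*y
∂u/∂x = ∂v/∂y and ∂u/∂y = -∂v/∂x hold identically; f is analytic.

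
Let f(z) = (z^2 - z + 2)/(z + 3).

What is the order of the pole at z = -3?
Factor the denominator:
  z + 3 = (z + 3)

The numerator P(z) = z^2 - z + 2 has P(-3) = 14 ≠ 0, so no factor of (z + 3) cancels.
Near z = -3 we can therefore write f(z) = g(z)/(z + 3) with g analytic at -3 and g(-3) ≠ 0 (g is just the numerator).

Hence z = -3 is a pole of order 1.

Final answer: 1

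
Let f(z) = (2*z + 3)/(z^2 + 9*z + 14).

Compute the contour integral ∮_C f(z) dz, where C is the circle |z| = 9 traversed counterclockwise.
By the residue theorem, ∮_C f(z) dz = 2πi · (sum of the residues of f at the poles inside |z| = 9).

The denominator factors as (z + 7)*(z + 2), so the singularities of f are simple poles at z = -7, z = -2.
  |-7|² = 49 < 81 = 9², so this pole is inside the contour.
  |-2|² = 4 < 81 = 9², so this pole is inside the contour.

With P(z) = 2*z + 3 and Q(z) = z^2 + 9*z + 14, each pole is simple, so Res(f, z₀) = P(z₀)/Q'(z₀) with Q'(z) = 2*z + 9.
  Res(f, -7) = P(-7)/Q'(-7) = (-11)/(-5) = 11/5
  Res(f, -2) = P(-2)/Q'(-2) = (-1)/(5) = -1/5

Sum of residues inside C: 2
∮_C f(z) dz = 2πi · (2) = 4*I*pi

Final answer: 4*I*pi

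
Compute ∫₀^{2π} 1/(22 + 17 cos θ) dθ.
Let J = ∫₀^{2π} dθ/(22 + 17 cos θ).
Put z = e^{iθ}: then cos θ = (z + 1/z)/2, dθ = dz/(iz), and z runs once counterclockwise around |z| = 1:
  J = ∮_{|z|=1} 1/(22 + 17*(z + 1/z)/2) · dz/(iz) = (2/i) ∮_{|z|=1} dz/(17*z^2 + 44*z + 17).
The roots of 17*z^2 + 44*z + 17 are z = (-22 ± sqrt(22^2 - 17^2))/17, with sqrt(195) = sqrt(195); their product is 1, so only z₊ = -22/17 + sqrt(195)/17 lies inside the unit circle (z₋ = -22/17 - sqrt(195)/17 lies outside).
z₊ is a simple zero of q(z) = 17*z^2 + 44*z + 17, so Res(1/q, z₊) = 1/q'(z₊) with q'(z) = 34*z + 44; and q'(z₊) = 17*(z₊ - z₋) = 2*sqrt(195).
Therefore J = (2/i) · 2πi · 1/(2*sqrt(195)) = 2*pi/(sqrt(195)) = 2*sqrt(195)*pi/195

Final answer: 2*sqrt(195)*pi/195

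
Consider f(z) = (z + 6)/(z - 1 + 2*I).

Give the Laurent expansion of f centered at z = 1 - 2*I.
Put w = z - (1 - 2*I), i.e. z = w + 1 - 2*I. The denominator is w, so it suffices to rewrite the numerator in powers of w.

P(z) = z + 6
P(w + 1 - 2*I) = 7 - 2*I + w

Dividing each term by w:
  f = (7 - 2*I)/w + 1

Substituting back w = z - 1 + 2*I:
  f(z) = (7 - 2*I)/(z - 1 + 2*I) + 1

The series is finite because the numerator is a polynomial; the negative powers form the principal part, and the coefficient of 1/(z - 1 + 2*I) gives Res(f, 1 - 2*I) = 7 - 2*I.

Final answer: (7 - 2*I)/(z - 1 + 2*I) + 1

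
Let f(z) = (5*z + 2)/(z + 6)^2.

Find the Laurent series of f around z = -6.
Put w = z - (-6), i.e. z = w - 6. The denominator is w^2, so it suffices to rewrite the numerator in powers of w.

P(z) = 5*z + 2
P(w - 6) = -28 + 5*w

Dividing each term by w^2:
  f = -28/w^2 + 5/w

Substituting back w = z + 6:
  f(z) = -28/(z + 6)^2 + 5/(z + 6)

The series is finite because the numerator is a polynomial; the negative powers form the principal part, and the coefficient of 1/(z + 6) gives Res(f, -6) = 5.

Final answer: -28/(z + 6)^2 + 5/(z + 6)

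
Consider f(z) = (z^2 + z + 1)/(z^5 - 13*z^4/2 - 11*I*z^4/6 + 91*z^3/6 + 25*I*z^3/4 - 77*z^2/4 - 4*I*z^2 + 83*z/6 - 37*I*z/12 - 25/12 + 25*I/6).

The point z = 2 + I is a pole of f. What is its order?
Factor the denominator:
  z^5 - 13*z^4/2 - 11*I*z^4/6 + 91*z^3/6 + 25*I*z^3/4 - 77*z^2/4 - 4*I*z^2 + 83*z/6 - 37*I*z/12 - 25/12 + 25*I/6 = (z - 2 - I)^3*(z + I/2)*(z - 1/2 + 2*I/3)

The numerator P(z) = z^2 + z + 1 has P(2 + I) = 6 + 5*I ≠ 0, so no factor of (z - 2 - I) cancels.
Near z = 2 + I we can therefore write f(z) = g(z)/(z - 2 - I)^3 with g analytic at 2 + I and g(2 + I) ≠ 0 (g is the numerator divided by the remaining denominator factors).

Hence z = 2 + I is a pole of order 3.

Final answer: 3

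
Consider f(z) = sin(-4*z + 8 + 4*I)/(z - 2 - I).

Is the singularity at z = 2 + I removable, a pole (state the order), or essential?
Let u = z - 2 - I. The argument of sin is -4*z + 8 + 4*I = -4u, so
  f = sin(-4u)/u = ((-4u) - (-4u)^3/6 + ...)/u = -4 + (32/3)*u^2 - ...
The Laurent expansion about u = 0 has no negative powers; equivalently lim_{z→2 + I} f(z) = -4 exists and is finite.
So the singularity is removable.

Final answer: removable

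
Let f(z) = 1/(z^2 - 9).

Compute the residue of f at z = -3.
Write f(z) = P(z)/Q(z) with P(z) = 1 and Q(z) = z^2 - 9.
The denominator factors as Q(z) = (z - 3)*(z + 3), so z = -3 is a simple zero of Q and P is analytic there; z = -3 is therefore a simple pole and
  Res(f, z₀) = P(z₀)/Q'(z₀).

Q'(z) = 2*z, so Q'(-3) = -6.
P(-3) = 1.

Res(f, -3) = (1)/(-6) = -1/6

Final answer: -1/6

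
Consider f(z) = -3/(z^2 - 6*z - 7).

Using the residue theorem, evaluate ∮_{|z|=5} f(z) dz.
3*I*pi/4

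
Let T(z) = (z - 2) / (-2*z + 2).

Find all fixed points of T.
T(z) = z means z - 2 = z*(-2*z + 2), i.e.
  -2*z^2 + z + 2 = 0.
Discriminant: (1)^2 - 4*(-2)*(2) = 17, so the roots are real.
  z = (-1 ± sqrt(17))/(2*(-2))
Fixed points: {1/4 - sqrt(17)/4, 1/4 + sqrt(17)/4}

Final answer: {1/4 - sqrt(17)/4, 1/4 + sqrt(17)/4}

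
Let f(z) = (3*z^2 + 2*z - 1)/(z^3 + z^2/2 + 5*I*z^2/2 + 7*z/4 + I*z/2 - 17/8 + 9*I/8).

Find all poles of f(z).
The singularities of f are the zeros of the denominator. Factoring,
  z^3 + z^2/2 + 5*I*z^2/2 + 7*z/4 + I*z/2 - 17/8 + 9*I/8 = (z + 1/2 - I)*(z + 1/2 + 3*I)*(z - 1/2 + I/2)
so the candidates are z = -1/2 + I, z = -1/2 - 3*I, z = 1/2 - I/2.

Check the numerator P(z) = 3*z^2 + 2*z - 1 at each one:
  P(-1/2 + I) = -17/4 - I ≠ 0, so z = -1/2 + I is a (simple) pole.
  P(-1/2 - 3*I) = -113/4 + 3*I ≠ 0, so z = -1/2 - 3*I is a (simple) pole.
  P(1/2 - I/2) = -5*I/2 ≠ 0, so z = 1/2 - I/2 is a (simple) pole.

Poles of f: {-1/2 - 3*I, -1/2 + I, 1/2 - I/2}

Final answer: {-1/2 - 3*I, -1/2 + I, 1/2 - I/2}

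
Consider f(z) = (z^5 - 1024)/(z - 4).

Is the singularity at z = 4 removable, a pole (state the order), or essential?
The numerator vanishes at z = 4 ((4)^5 = 1024), so it is divisible by z - 4:
  z^5 - 1024 = (z - 4)*(z^4 + 4*z^3 + 16*z^2 + 64*z + 256)
Hence for z ≠ 4, f(z) = z^4 + 4*z^3 + 16*z^2 + 64*z + 256, a polynomial, and lim_{z→4} f(z) = 1280 is finite.
So the singularity is removable.

Final answer: removable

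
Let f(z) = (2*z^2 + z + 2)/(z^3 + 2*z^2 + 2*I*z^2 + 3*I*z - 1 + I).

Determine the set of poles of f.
The singularities of f are the zeros of the denominator. Factoring,
  z^3 + 2*z^2 + 2*I*z^2 + 3*I*z - 1 + I = (z + I)*(z + 1 + I)*(z + 1)
so the candidates are z = -I, z = -1 - I, z = -1.

Check the numerator P(z) = 2*z^2 + z + 2 at each one:
  P(-I) = -I ≠ 0, so z = -I is a (simple) pole.
  P(-1 - I) = 1 + 3*I ≠ 0, so z = -1 - I is a (simple) pole.
  P(-1) = 3 ≠ 0, so z = -1 is a (simple) pole.

Poles of f: {-1 - I, -1, -I}

Final answer: {-1 - I, -1, -I}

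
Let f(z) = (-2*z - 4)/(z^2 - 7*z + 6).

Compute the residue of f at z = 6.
-16/5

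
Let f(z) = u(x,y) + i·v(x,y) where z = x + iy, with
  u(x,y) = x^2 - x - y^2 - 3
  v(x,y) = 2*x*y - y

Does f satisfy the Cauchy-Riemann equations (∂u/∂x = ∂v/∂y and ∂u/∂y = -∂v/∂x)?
∂u/∂x = 2*x - 1
∂v/∂y = 2*x - 1
∂u/∂y = -2*y
∂v/∂x = 2*y
∂u/∂x = ∂v/∂y and ∂u/∂y = -∂v/∂x hold identically; f is analytic.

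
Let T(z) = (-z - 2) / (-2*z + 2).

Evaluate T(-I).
Substitute z = -I:
  numerator:   -(-I) - 2 = -2 + I
  denominator: -2*(-I) + 2 = 2 + 2*I
T(-I) = (-2 + I)/(2 + 2*I); multiplying numerator and denominator by the conjugate 2 - 2*I gives (-2 + 6*I)/8 = -1/4 + 3*I/4

Final answer: -1/4 + 3*I/4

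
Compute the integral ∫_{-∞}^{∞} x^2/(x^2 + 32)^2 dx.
sqrt(2)*pi/16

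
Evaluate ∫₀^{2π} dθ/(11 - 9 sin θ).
Call the integral J. The integrand is 2π-periodic and we integrate over a full period, so shifting θ does not change the value (θ → θ + π/2 turns sin θ into cos θ; θ → θ + π flips the sign of the trig term). Hence
  J = ∫₀^{2π} dθ/(11 + 9 cos θ).
Put z = e^{iθ}: then cos θ = (z + 1/z)/2, dθ = dz/(iz), and z runs once counterclockwise around |z| = 1:
  J = ∮_{|z|=1} 1/(11 + 9*(z + 1/z)/2) · dz/(iz) = (2/i) ∮_{|z|=1} dz/(9*z^2 + 22*z + 9).
The roots of 9*z^2 + 22*z + 9 are z = (-11 ± sqrt(11^2 - 9^2))/9, with sqrt(40) = 2*sqrt(10); their product is 1, so only z₊ = -11/9 + 2*sqrt(10)/9 lies inside the unit circle (z₋ = -11/9 - 2*sqrt(10)/9 lies outside).
z₊ is a simple zero of q(z) = 9*z^2 + 22*z + 9, so Res(1/q, z₊) = 1/q'(z₊) with q'(z) = 18*z + 22; and q'(z₊) = 9*(z₊ - z₋) = 4*sqrt(10).
Therefore J = (2/i) · 2πi · 1/(4*sqrt(10)) = 2*pi/(2*sqrt(10)) = sqrt(10)*pi/10

Final answer: sqrt(10)*pi/10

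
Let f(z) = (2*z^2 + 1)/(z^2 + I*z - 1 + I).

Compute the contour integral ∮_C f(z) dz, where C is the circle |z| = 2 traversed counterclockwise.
By the residue theorem, ∮_C f(z) dz = 2πi · (sum of the residues of f at the poles inside |z| = 2).

The denominator factors as (z + 1)*(z - 1 + I), so the singularities of f are simple poles at z = -1, z = 1 - I.
  |-1|² = 1 < 4 = 2², so this pole is inside the contour.
  |1 - I|² = 2 < 4 = 2², so this pole is inside the contour.

With P(z) = 2*z^2 + 1 and Q(z) = z^2 + I*z - 1 + I, each pole is simple, so Res(f, z₀) = P(z₀)/Q'(z₀) with Q'(z) = 2*z + I.
  Res(f, -1) = P(-1)/Q'(-1) = (3)/(-2 + I) = -6/5 - 3*I/5
  Res(f, 1 - I) = P(1 - I)/Q'(1 - I) = (1 - 4*I)/(2 - I) = 6/5 - 7*I/5

Sum of residues inside C: -2*I
∮_C f(z) dz = 2πi · (-2*I) = 4*pi

Final answer: 4*pi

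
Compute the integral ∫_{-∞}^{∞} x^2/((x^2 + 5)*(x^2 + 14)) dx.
Let f(z) = z^2/((z^2 + 5)*(z^2 + 14)). The denominator has no real zeros and deg Q - deg P = 2 ≥ 2, so the integral of f over the upper semicircle |z| = R tends to 0 as R → ∞. Closing the contour in the upper half-plane,
  ∫_{-∞}^{∞} f(x) dx = 2πi · Σ Res(f, z_k)  over the poles with Im z_k > 0.

Zeros of the denominator: z^2 + 5 = 0 gives z = ±sqrt(5)*I; z^2 + 14 = 0 gives z = ±sqrt(14)*I.
Upper half-plane: z = sqrt(14)*I, z = sqrt(5)*I (simple).

Each pole is a simple zero of Q(z) = z^4 + 19*z^2 + 70, so Res(f, z₀) = P(z₀)/Q'(z₀) with P(z) = z^2, Q'(z) = 4*z^3 + 38*z:
  Res(f, sqrt(14)*I) = (-14)/(-18*sqrt(14)*I) = -sqrt(14)*I/18
  Res(f, sqrt(5)*I) = (-5)/(18*sqrt(5)*I) = sqrt(5)*I/18

Sum of residues: I*(-sqrt(14) + sqrt(5))/18
∫_{-∞}^{∞} f(x) dx = 2πi · (I*(-sqrt(14) + sqrt(5))/18) = pi*(-sqrt(5) + sqrt(14))/9

Final answer: pi*(-sqrt(5) + sqrt(14))/9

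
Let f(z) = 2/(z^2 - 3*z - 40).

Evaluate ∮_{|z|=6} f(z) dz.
By the residue theorem, ∮_C f(z) dz = 2πi · (sum of the residues of f at the poles inside |z| = 6).

The denominator factors as (z - 8)*(z + 5), so the singularities of f are simple poles at z = 8, z = -5.
  |8|² = 64 > 36 = 6², so this pole is outside the contour.
  |-5|² = 25 < 36 = 6², so this pole is inside the contour.

With P(z) = 2 and Q(z) = z^2 - 3*z - 40, each pole is simple, so Res(f, z₀) = P(z₀)/Q'(z₀) with Q'(z) = 2*z - 3.
  Res(f, -5) = P(-5)/Q'(-5) = (2)/(-13) = -2/13

∮_C f(z) dz = 2πi · (-2/13) = -4*I*pi/13

Final answer: -4*I*pi/13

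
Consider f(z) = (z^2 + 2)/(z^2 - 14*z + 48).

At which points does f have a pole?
The singularities of f are the zeros of the denominator. Factoring,
  z^2 - 14*z + 48 = (z - 8)*(z - 6)
so the candidates are z = 8, z = 6.

Check the numerator P(z) = z^2 + 2 at each one:
  P(8) = 66 ≠ 0, so z = 8 is a (simple) pole.
  P(6) = 38 ≠ 0, so z = 6 is a (simple) pole.

Poles of f: {6, 8}

Final answer: {6, 8}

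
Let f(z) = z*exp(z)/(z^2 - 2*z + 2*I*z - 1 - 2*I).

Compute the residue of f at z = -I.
I*exp(-I)/2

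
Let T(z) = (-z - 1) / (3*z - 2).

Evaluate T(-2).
Substitute z = -2:
  numerator:   -(-2) - 1 = 1
  denominator: 3*(-2) - 2 = -8
T(-2) = (1)/(-8) = -1/8

Final answer: -1/8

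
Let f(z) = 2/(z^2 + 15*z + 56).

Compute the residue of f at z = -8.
Write f(z) = P(z)/Q(z) with P(z) = 2 and Q(z) = z^2 + 15*z + 56.
The denominator factors as Q(z) = (z + 7)*(z + 8), so z = -8 is a simple zero of Q and P is analytic there; z = -8 is therefore a simple pole and
  Res(f, z₀) = P(z₀)/Q'(z₀).

Q'(z) = 2*z + 15, so Q'(-8) = -1.
P(-8) = 2.

Res(f, -8) = (2)/(-1) = -2

Final answer: -2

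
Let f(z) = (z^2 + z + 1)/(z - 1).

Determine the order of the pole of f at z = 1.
Factor the denominator:
  z - 1 = (z - 1)

The numerator P(z) = z^2 + z + 1 has P(1) = 3 ≠ 0, so no factor of (z - 1) cancels.
Near z = 1 we can therefore write f(z) = g(z)/(z - 1) with g analytic at 1 and g(1) ≠ 0 (g is just the numerator).

Hence z = 1 is a pole of order 1.

Final answer: 1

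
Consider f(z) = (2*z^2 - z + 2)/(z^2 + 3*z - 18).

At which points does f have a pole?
{-6, 3}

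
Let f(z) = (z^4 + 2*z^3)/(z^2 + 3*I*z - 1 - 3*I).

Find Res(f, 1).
Write f(z) = P(z)/Q(z) with P(z) = z^4 + 2*z^3 and Q(z) = z^2 + 3*I*z - 1 - 3*I.
The denominator factors as Q(z) = (z - 1)*(z + 1 + 3*I), so z = 1 is a simple zero of Q and P is analytic there; z = 1 is therefore a simple pole and
  Res(f, z₀) = P(z₀)/Q'(z₀).

Q'(z) = 2*z + 3*I, so Q'(1) = 2 + 3*I.
P(1) = 3.

Res(f, 1) = (3)/(2 + 3*I) = 6/13 - 9*I/13

Final answer: 6/13 - 9*I/13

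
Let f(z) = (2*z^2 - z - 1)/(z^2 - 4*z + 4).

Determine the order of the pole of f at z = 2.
Factor the denominator:
  z^2 - 4*z + 4 = (z - 2)^2

The numerator P(z) = 2*z^2 - z - 1 has P(2) = 5 ≠ 0, so no factor of (z - 2) cancels.
Near z = 2 we can therefore write f(z) = g(z)/(z - 2)^2 with g analytic at 2 and g(2) ≠ 0 (g is just the numerator).

Hence z = 2 is a pole of order 2.

Final answer: 2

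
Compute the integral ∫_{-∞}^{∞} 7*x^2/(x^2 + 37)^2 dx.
Let f(z) = 7*z^2/(z^2 + 37)^2. The denominator has no real zeros and deg Q - deg P = 2 ≥ 2, so the integral of f over the upper semicircle |z| = R tends to 0 as R → ∞. Closing the contour in the upper half-plane,
  ∫_{-∞}^{∞} f(x) dx = 2πi · Σ Res(f, z_k)  over the poles with Im z_k > 0.

Zeros of the denominator: z^2 + 37 = 0 gives z = ±sqrt(37)*I.
Upper half-plane: z = sqrt(37)*I (a pole of order 2).

Write f(z) = g(z)/(z - sqrt(37)*I)^2 with g(z) = 7*z^2/(z + sqrt(37)*I)^2. For a double pole, Res(f, z₀) = g'(z₀):
  g'(z) = 14*sqrt(37)*I*z/(z + sqrt(37)*I)^3
  Res(f, sqrt(37)*I) = g'(sqrt(37)*I) = -7*sqrt(37)*I/148

∫_{-∞}^{∞} f(x) dx = 2πi · (-7*sqrt(37)*I/148) = 7*sqrt(37)*pi/74

Final answer: 7*sqrt(37)*pi/74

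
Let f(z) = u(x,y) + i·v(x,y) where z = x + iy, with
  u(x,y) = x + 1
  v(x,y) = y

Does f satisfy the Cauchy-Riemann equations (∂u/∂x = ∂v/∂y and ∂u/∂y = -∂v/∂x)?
∂u/∂x = 1
∂v/∂y = 1
∂u/∂y = 0
∂v/∂x = 0
∂u/∂x = ∂v/∂y and ∂u/∂y = -∂v/∂x hold identically; f is analytic.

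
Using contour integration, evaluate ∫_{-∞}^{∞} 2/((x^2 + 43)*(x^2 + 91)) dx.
pi*(-43*sqrt(91) + 91*sqrt(43))/93912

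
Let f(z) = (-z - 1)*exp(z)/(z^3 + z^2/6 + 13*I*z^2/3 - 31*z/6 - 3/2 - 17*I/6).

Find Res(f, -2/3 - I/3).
(-330/7453 - 654*I/7453)*exp(-2/3 - I/3)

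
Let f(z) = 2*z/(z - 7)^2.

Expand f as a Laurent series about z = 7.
14/(z - 7)^2 + 2/(z - 7)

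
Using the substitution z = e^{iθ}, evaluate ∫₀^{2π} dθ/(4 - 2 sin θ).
Call the integral J. The integrand is 2π-periodic and we integrate over a full period, so shifting θ does not change the value (θ → θ + π/2 turns sin θ into cos θ; θ → θ + π flips the sign of the trig term). Hence
  J = ∫₀^{2π} dθ/(4 + 2 cos θ).
Put z = e^{iθ}: then cos θ = (z + 1/z)/2, dθ = dz/(iz), and z runs once counterclockwise around |z| = 1:
  J = ∮_{|z|=1} 1/(4 + 2*(z + 1/z)/2) · dz/(iz) = (2/i) ∮_{|z|=1} dz/(2*z^2 + 8*z + 2).
The roots of 2*z^2 + 8*z + 2 are z = (-4 ± sqrt(4^2 - 2^2))/2, with sqrt(12) = 2*sqrt(3); their product is 1, so only z₊ = -2 + sqrt(3) lies inside the unit circle (z₋ = -2 - sqrt(3) lies outside).
z₊ is a simple zero of q(z) = 2*z^2 + 8*z + 2, so Res(1/q, z₊) = 1/q'(z₊) with q'(z) = 4*z + 8; and q'(z₊) = 2*(z₊ - z₋) = 4*sqrt(3).
Therefore J = (2/i) · 2πi · 1/(4*sqrt(3)) = 2*pi/(2*sqrt(3)) = sqrt(3)*pi/3

Final answer: sqrt(3)*pi/3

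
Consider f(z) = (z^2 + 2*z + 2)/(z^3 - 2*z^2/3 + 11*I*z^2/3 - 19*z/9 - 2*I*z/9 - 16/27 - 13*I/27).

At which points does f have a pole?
The singularities of f are the zeros of the denominator. Factoring,
  z^3 - 2*z^2/3 + 11*I*z^2/3 - 19*z/9 - 2*I*z/9 - 16/27 - 13*I/27 = (z - 2/3 + 3*I)*(z - 1/3 + 2*I/3)*(z + 1/3)
so the candidates are z = 2/3 - 3*I, z = 1/3 - 2*I/3, z = -1/3.

Check the numerator P(z) = z^2 + 2*z + 2 at each one:
  P(2/3 - 3*I) = -47/9 - 10*I ≠ 0, so z = 2/3 - 3*I is a (simple) pole.
  P(1/3 - 2*I/3) = 7/3 - 16*I/9 ≠ 0, so z = 1/3 - 2*I/3 is a (simple) pole.
  P(-1/3) = 13/9 ≠ 0, so z = -1/3 is a (simple) pole.

Poles of f: {-1/3, 1/3 - 2*I/3, 2/3 - 3*I}

Final answer: {-1/3, 1/3 - 2*I/3, 2/3 - 3*I}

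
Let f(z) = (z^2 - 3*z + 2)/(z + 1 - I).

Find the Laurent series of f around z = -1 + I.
(5 - 5*I)/(z + 1 - I) - 5 + 2*I + (z + 1 - I)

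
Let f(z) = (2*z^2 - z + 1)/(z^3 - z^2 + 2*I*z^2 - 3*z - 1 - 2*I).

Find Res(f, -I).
Write f(z) = P(z)/Q(z) with P(z) = 2*z^2 - z + 1 and Q(z) = z^3 - z^2 + 2*I*z^2 - 3*z - 1 - 2*I.
The denominator factors as Q(z) = (z - 2 + I)*(z + 1)*(z + I), so z = -I is a simple zero of Q and P is analytic there; z = -I is therefore a simple pole and
  Res(f, z₀) = P(z₀)/Q'(z₀).

Q'(z) = 3*z^2 - 2*z + 4*I*z - 3, so Q'(-I) = -2 + 2*I.
P(-I) = -1 + I.

Res(f, -I) = (-1 + I)/(-2 + 2*I) = 1/2

Final answer: 1/2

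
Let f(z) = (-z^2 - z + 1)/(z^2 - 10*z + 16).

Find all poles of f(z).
The singularities of f are the zeros of the denominator. Factoring,
  z^2 - 10*z + 16 = (z - 8)*(z - 2)
so the candidates are z = 8, z = 2.

Check the numerator P(z) = -z^2 - z + 1 at each one:
  P(8) = -71 ≠ 0, so z = 8 is a (simple) pole.
  P(2) = -5 ≠ 0, so z = 2 is a (simple) pole.

Poles of f: {2, 8}

Final answer: {2, 8}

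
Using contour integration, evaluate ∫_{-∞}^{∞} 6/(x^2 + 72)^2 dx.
Let f(z) = 6/(z^2 + 72)^2. The denominator has no real zeros and deg Q - deg P = 4 ≥ 2, so the integral of f over the upper semicircle |z| = R tends to 0 as R → ∞. Closing the contour in the upper half-plane,
  ∫_{-∞}^{∞} f(x) dx = 2πi · Σ Res(f, z_k)  over the poles with Im z_k > 0.

Zeros of the denominator: z^2 + 72 = 0 gives z = ±6*sqrt(2)*I.
Upper half-plane: z = 6*sqrt(2)*I (a pole of order 2).

Write f(z) = g(z)/(z - 6*sqrt(2)*I)^2 with g(z) = 6/(z + 6*sqrt(2)*I)^2. For a double pole, Res(f, z₀) = g'(z₀):
  g'(z) = -12/(z + 6*sqrt(2)*I)^3
  Res(f, 6*sqrt(2)*I) = g'(6*sqrt(2)*I) = -sqrt(2)*I/576

∫_{-∞}^{∞} f(x) dx = 2πi · (-sqrt(2)*I/576) = sqrt(2)*pi/288

Final answer: sqrt(2)*pi/288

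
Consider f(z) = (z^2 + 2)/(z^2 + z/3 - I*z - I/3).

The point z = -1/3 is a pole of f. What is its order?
Factor the denominator:
  z^2 + z/3 - I*z - I/3 = (z + 1/3)*(z - I)

The numerator P(z) = z^2 + 2 has P(-1/3) = 19/9 ≠ 0, so no factor of (z + 1/3) cancels.
Near z = -1/3 we can therefore write f(z) = g(z)/(z + 1/3) with g analytic at -1/3 and g(-1/3) ≠ 0 (g is the numerator divided by the remaining denominator factors).

Hence z = -1/3 is a pole of order 1.

Final answer: 1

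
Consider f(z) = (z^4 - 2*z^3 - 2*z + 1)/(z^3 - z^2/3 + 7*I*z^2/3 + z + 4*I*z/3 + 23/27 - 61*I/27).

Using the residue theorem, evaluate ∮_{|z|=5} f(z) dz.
By the residue theorem, ∮_C f(z) dz = 2πi · (sum of the residues of f at the poles inside |z| = 5).

The denominator factors as (z - 2/3 + 3*I)*(z + 1 - I/3)*(z - 2/3 - I/3), so the singularities of f are simple poles at z = 2/3 - 3*I, z = -1 + I/3, z = 2/3 + I/3.
  |2/3 - 3*I|² = 85/9 < 25 = 5², so this pole is inside the contour.
  |-1 + I/3|² = 10/9 < 25 = 5², so this pole is inside the contour.
  |2/3 + I/3|² = 5/9 < 25 = 5², so this pole is inside the contour.

With P(z) = z^4 - 2*z^3 - 2*z + 1 and Q(z) = z^3 - z^2/3 + 7*I*z^2/3 + z + 4*I*z/3 + 23/27 - 61*I/27, each pole is simple, so Res(f, z₀) = P(z₀)/Q'(z₀) with Q'(z) = 3*z^2 - 2*z/3 + 14*I*z/3 + 1 + 4*I/3.
  Res(f, 2/3 - 3*I) = P(2/3 - 3*I)/Q'(2/3 - 3*I) = (7474/81 + 256*I/9)/(-100/9 - 50*I/9) = -8626/1125 + 1433*I/1125
  Res(f, -1 + I/3) = P(-1 + I/3)/Q'(-1 + I/3) = (379/81 - 34*I/9)/(25/9 - 50*I/9) = 991/1125 + 452*I/1125
  Res(f, 2/3 + I/3) = P(2/3 + I/3)/Q'(2/3 + I/3) = (-46/81 - 32*I/27)/(50*I/9) = -16/75 + 23*I/225

Sum of residues inside C: -7 + 16*I/9
∮_C f(z) dz = 2πi · (-7 + 16*I/9) = pi*(-32/9 - 14*I)

Final answer: pi*(-32/9 - 14*I)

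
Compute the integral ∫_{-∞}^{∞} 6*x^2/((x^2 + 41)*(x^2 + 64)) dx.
Let f(z) = 6*z^2/((z^2 + 41)*(z^2 + 64)). The denominator has no real zeros and deg Q - deg P = 2 ≥ 2, so the integral of f over the upper semicircle |z| = R tends to 0 as R → ∞. Closing the contour in the upper half-plane,
  ∫_{-∞}^{∞} f(x) dx = 2πi · Σ Res(f, z_k)  over the poles with Im z_k > 0.

Zeros of the denominator: z^2 + 64 = 0 gives z = ±8*I; z^2 + 41 = 0 gives z = ±sqrt(41)*I.
Upper half-plane: z = 8*I, z = sqrt(41)*I (simple).

Each pole is a simple zero of Q(z) = z^4 + 105*z^2 + 2624, so Res(f, z₀) = P(z₀)/Q'(z₀) with P(z) = 6*z^2, Q'(z) = 4*z^3 + 210*z:
  Res(f, 8*I) = (-384)/(-368*I) = -24*I/23
  Res(f, sqrt(41)*I) = (-246)/(46*sqrt(41)*I) = 3*sqrt(41)*I/23

Sum of residues: 3*I*(-8 + sqrt(41))/23
∫_{-∞}^{∞} f(x) dx = 2πi · (3*I*(-8 + sqrt(41))/23) = 6*pi*(8 - sqrt(41))/23

Final answer: 6*pi*(8 - sqrt(41))/23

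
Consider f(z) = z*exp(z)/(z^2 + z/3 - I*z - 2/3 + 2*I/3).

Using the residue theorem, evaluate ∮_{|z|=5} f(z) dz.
By the residue theorem, ∮_C f(z) dz = 2πi · (sum of the residues of f at the poles inside |z| = 5).

The denominator factors as (z - 2/3)*(z + 1 - I), so the singularities of f are simple poles at z = 2/3, z = -1 + I.
  |2/3|² = 4/9 < 25 = 5², so this pole is inside the contour.
  |-1 + I|² = 2 < 25 = 5², so this pole is inside the contour.

With P(z) = z*exp(z) and Q(z) = z^2 + z/3 - I*z - 2/3 + 2*I/3, each pole is simple, so Res(f, z₀) = P(z₀)/Q'(z₀) with Q'(z) = 2*z + 1/3 - I.
  Res(f, 2/3) = P(2/3)/Q'(2/3) = (2*exp(2/3)/3)/(5/3 - I) = (5/17 + 3*I/17)*exp(2/3)
  Res(f, -1 + I) = P(-1 + I)/Q'(-1 + I) = ((-1 + I)*exp(-1 + I))/(-5/3 + I) = (12/17 - 3*I/17)*exp(-1 + I)

Sum of residues inside C: (12/17 - 3*I/17)*exp(-1 + I) + (5/17 + 3*I/17)*exp(2/3)
∮_C f(z) dz = 2πi · ((12/17 - 3*I/17)*exp(-1 + I) + (5/17 + 3*I/17)*exp(2/3)) = pi*(6/17 + 24*I/17)*exp(-1 + I) + pi*(-6/17 + 10*I/17)*exp(2/3)

Final answer: pi*(6/17 + 24*I/17)*exp(-1 + I) + pi*(-6/17 + 10*I/17)*exp(2/3)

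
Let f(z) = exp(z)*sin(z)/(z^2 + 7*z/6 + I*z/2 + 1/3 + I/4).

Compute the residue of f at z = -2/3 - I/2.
Write f(z) = P(z)/Q(z) with P(z) = exp(z)*sin(z) and Q(z) = z^2 + 7*z/6 + I*z/2 + 1/3 + I/4.
The denominator factors as Q(z) = (z + 2/3 + I/2)*(z + 1/2), so z = -2/3 - I/2 is a simple zero of Q and P is analytic there; z = -2/3 - I/2 is therefore a simple pole and
  Res(f, z₀) = P(z₀)/Q'(z₀).

Q'(z) = 2*z + 7/6 + I/2, so Q'(-2/3 - I/2) = -1/6 - I/2.
P(-2/3 - I/2) = -exp(-2/3 - I/2)*sin(2/3 + I/2).

Res(f, -2/3 - I/2) = (-exp(-2/3 - I/2)*sin(2/3 + I/2))/(-1/6 - I/2) = (3/5 - 9*I/5)*exp(-2/3 - I/2)*sin(2/3 + I/2)

Final answer: (3/5 - 9*I/5)*exp(-2/3 - I/2)*sin(2/3 + I/2)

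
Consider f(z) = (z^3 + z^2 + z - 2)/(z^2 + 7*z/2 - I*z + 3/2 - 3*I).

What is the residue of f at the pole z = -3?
Write f(z) = P(z)/Q(z) with P(z) = z^3 + z^2 + z - 2 and Q(z) = z^2 + 7*z/2 - I*z + 3/2 - 3*I.
The denominator factors as Q(z) = (z + 1/2 - I)*(z + 3), so z = -3 is a simple zero of Q and P is analytic there; z = -3 is therefore a simple pole and
  Res(f, z₀) = P(z₀)/Q'(z₀).

Q'(z) = 2*z + 7/2 - I, so Q'(-3) = -5/2 - I.
P(-3) = -23.

Res(f, -3) = (-23)/(-5/2 - I) = 230/29 - 92*I/29

Final answer: 230/29 - 92*I/29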